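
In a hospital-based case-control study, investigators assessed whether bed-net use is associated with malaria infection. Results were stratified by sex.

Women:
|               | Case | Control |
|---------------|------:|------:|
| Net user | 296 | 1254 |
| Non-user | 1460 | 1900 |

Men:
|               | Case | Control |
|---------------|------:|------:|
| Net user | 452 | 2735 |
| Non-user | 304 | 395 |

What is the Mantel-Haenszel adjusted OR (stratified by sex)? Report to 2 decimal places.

0.27

OR_MH = Σ(aᵢdᵢ/nᵢ) / Σ(bᵢcᵢ/nᵢ), where nᵢ is the stratum total.
Stratum 1 (Women): n = 4910; a·d/n = 296·1900/4910 = 114.5418; b·c/n = 1254·1460/4910 = 372.8798
Stratum 2 (Men): n = 3886; a·d/n = 452·395/3886 = 45.9444; b·c/n = 2735·304/3886 = 213.9578
OR_MH = (114.5418 + 45.9444) / (372.8798 + 213.9578) = 160.4862 / 586.8376 = 0.27348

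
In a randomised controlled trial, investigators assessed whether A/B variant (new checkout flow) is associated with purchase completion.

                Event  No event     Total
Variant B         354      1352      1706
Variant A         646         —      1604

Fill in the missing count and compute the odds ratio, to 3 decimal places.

0.388

The missing cell is in the unexposed row: 1604 − 646 = 958.
So a = 354, b = 1352, c = 646, d = 958.
OR = (a·d)/(b·c) = (354 × 958) / (1352 × 646) = 339132 / 873392 = 0.38829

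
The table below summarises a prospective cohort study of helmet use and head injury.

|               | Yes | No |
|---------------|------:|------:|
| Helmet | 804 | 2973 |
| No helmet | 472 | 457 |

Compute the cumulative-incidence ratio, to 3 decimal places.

0.419

Cells: a = 804, b = 2973, c = 472, d = 457.
Risk in exposed = 804/3777 = 0.21287; risk in unexposed = 472/929 = 0.50807.
RR = 0.21287 / 0.50807 = 0.41897
The risk is 58% lower among the exposed than among the unexposed.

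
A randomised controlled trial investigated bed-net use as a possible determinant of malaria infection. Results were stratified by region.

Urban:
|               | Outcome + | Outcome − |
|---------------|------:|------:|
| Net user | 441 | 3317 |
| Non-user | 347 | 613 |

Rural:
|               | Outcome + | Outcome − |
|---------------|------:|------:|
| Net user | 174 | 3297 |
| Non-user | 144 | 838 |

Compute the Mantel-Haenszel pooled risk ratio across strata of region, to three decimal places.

RR_MH = Σ(aᵢ·n₀ᵢ/nᵢ) / Σ(cᵢ·n₁ᵢ/nᵢ), with n₁ᵢ = aᵢ+bᵢ (exposed), n₀ᵢ = cᵢ+dᵢ (unexposed), nᵢ = n₁ᵢ+n₀ᵢ.
Stratum 1 (Urban): n₁ = 3758, n₀ = 960, n = 4718; a·n₀/n = 441·960/4718 = 89.7329; c·n₁/n = 347·3758/4718 = 276.3938
Stratum 2 (Rural): n₁ = 3471, n₀ = 982, n = 4453; a·n₀/n = 174·982/4453 = 38.3714; c·n₁/n = 144·3471/4453 = 112.2443
RR_MH = (89.7329 + 38.3714) / (276.3938 + 112.2443) = 128.1044 / 388.6381 = 0.32962

0.330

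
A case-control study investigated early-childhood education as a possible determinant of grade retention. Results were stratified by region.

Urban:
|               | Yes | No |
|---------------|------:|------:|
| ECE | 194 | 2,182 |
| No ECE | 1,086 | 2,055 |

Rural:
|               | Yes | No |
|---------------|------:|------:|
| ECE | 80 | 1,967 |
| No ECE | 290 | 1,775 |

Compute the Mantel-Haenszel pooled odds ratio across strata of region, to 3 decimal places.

0.188

OR_MH = Σ(aᵢdᵢ/nᵢ) / Σ(bᵢcᵢ/nᵢ), where nᵢ is the stratum total.
Stratum 1 (Urban): n = 5517; a·d/n = 194·2055/5517 = 72.2621; b·c/n = 2182·1086/5517 = 429.5182
Stratum 2 (Rural): n = 4112; a·d/n = 80·1775/4112 = 34.5331; b·c/n = 1967·290/4112 = 138.7232
OR_MH = (72.2621 + 34.5331) / (429.5182 + 138.7232) = 106.7952 / 568.2415 = 0.18794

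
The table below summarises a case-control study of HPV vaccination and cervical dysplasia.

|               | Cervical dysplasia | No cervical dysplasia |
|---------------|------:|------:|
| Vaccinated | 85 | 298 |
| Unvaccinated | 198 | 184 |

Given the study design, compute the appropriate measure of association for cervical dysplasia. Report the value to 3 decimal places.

Cells: a = 85, b = 298, c = 198, d = 184.
This is a case-control study: participants were sampled on outcome status, so risks in the source population cannot be estimated directly — relative risk is not valid here. The odds ratio is the appropriate measure.
OR = (a·d)/(b·c) = (85 × 184) / (298 × 198) = 15640 / 59004 = 0.26507

0.265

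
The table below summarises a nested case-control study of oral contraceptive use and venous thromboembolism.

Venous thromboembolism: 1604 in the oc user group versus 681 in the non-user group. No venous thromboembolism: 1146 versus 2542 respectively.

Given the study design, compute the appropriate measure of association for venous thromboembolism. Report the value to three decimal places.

From the description: a = 1604, b = 1146, c = 681, d = 2542.
This is a nested case-control study: participants were sampled on outcome status, so risks in the source population cannot be estimated directly — relative risk is not valid here. The odds ratio is the appropriate measure.
OR = (a·d)/(b·c) = (1604 × 2542) / (1146 × 681) = 4077368 / 780426 = 5.22454

5.225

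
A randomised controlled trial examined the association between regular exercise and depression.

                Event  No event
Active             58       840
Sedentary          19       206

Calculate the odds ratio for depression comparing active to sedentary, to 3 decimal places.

0.749

Cells: a = 58, b = 840, c = 19, d = 206.
OR = (a·d)/(b·c) = (58 × 206) / (840 × 19) = 11948 / 15960 = 0.74862
Exposure is associated with lower odds of depression (OR = 0.75 < 1).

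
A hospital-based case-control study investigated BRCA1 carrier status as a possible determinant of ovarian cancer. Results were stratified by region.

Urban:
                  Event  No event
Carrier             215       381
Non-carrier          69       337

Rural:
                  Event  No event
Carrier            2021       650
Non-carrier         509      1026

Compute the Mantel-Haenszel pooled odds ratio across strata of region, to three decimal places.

5.389

OR_MH = Σ(aᵢdᵢ/nᵢ) / Σ(bᵢcᵢ/nᵢ), where nᵢ is the stratum total.
Stratum 1 (Urban): n = 1002; a·d/n = 215·337/1002 = 72.3104; b·c/n = 381·69/1002 = 26.2365
Stratum 2 (Rural): n = 4206; a·d/n = 2021·1026/4206 = 492.9971; b·c/n = 650·509/4206 = 78.6614
OR_MH = (72.3104 + 492.9971) / (26.2365 + 78.6614) = 565.3075 / 104.8980 = 5.38912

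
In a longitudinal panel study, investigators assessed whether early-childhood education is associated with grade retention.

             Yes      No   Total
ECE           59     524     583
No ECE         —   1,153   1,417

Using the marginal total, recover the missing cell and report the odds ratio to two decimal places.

0.49

The missing cell is in the unexposed row: 1417 − 1153 = 264.
So a = 59, b = 524, c = 264, d = 1153.
OR = (a·d)/(b·c) = (59 × 1153) / (524 × 264) = 68027 / 138336 = 0.49175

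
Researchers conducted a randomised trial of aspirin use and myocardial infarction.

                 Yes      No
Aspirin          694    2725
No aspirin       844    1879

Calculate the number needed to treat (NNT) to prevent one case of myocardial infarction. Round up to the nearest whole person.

10

Risk in treated group = 694/3419 = 0.20298; risk in control = 844/2723 = 0.30995.
Absolute risk reduction = 0.30995 − 0.20298 = 0.10697
NNT = 1 / ARR = 1 / 0.10697 = 9.349 → round up → 10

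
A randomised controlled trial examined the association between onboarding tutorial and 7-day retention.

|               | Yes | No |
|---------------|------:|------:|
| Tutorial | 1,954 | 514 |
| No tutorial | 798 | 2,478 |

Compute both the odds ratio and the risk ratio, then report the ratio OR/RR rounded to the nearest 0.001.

3.632

Cells: a = 1954, b = 514, c = 798, d = 2478.
OR = (1954·2478)/(514·798) = 4842012/410172 = 11.80483
Risk in exposed = 1954/2468 = 0.79173; risk in unexposed = 798/3276 = 0.24359; RR = 3.25028
OR/RR = 11.80483 / 3.25028 = 3.63195
The outcome is not rare, so the OR lies further from 1 than the RR.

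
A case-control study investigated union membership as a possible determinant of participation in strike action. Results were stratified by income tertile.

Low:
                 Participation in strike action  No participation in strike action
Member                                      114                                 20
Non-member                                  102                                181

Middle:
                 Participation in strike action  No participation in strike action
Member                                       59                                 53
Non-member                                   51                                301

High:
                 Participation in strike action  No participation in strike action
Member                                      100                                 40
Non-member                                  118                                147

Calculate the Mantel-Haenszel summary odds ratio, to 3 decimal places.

OR_MH = Σ(aᵢdᵢ/nᵢ) / Σ(bᵢcᵢ/nᵢ), where nᵢ is the stratum total.
Stratum 1 (Low): n = 417; a·d/n = 114·181/417 = 49.4820; b·c/n = 20·102/417 = 4.8921
Stratum 2 (Middle): n = 464; a·d/n = 59·301/464 = 38.2737; b·c/n = 53·51/464 = 5.8254
Stratum 3 (High): n = 405; a·d/n = 100·147/405 = 36.2963; b·c/n = 40·118/405 = 11.6543
OR_MH = (49.4820 + 38.2737 + 36.2963) / (4.8921 + 5.8254 + 11.6543) = 124.0520 / 22.3718 = 5.54501

5.545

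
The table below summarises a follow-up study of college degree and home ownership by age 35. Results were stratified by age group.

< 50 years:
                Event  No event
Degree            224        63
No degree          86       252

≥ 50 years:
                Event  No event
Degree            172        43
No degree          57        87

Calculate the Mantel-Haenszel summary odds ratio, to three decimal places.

8.518

OR_MH = Σ(aᵢdᵢ/nᵢ) / Σ(bᵢcᵢ/nᵢ), where nᵢ is the stratum total.
Stratum 1 (< 50 years): n = 625; a·d/n = 224·252/625 = 90.3168; b·c/n = 63·86/625 = 8.6688
Stratum 2 (≥ 50 years): n = 359; a·d/n = 172·87/359 = 41.6825; b·c/n = 43·57/359 = 6.8273
OR_MH = (90.3168 + 41.6825) / (8.6688 + 6.8273) = 131.9993 / 15.4961 = 8.51823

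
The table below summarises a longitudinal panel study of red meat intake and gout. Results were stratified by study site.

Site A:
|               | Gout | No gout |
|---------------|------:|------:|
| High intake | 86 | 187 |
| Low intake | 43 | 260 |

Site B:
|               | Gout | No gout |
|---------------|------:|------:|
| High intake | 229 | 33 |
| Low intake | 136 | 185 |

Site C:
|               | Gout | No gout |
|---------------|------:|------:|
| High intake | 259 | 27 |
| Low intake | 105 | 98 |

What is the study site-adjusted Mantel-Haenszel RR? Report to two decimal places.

RR_MH = Σ(aᵢ·n₀ᵢ/nᵢ) / Σ(cᵢ·n₁ᵢ/nᵢ), with n₁ᵢ = aᵢ+bᵢ (exposed), n₀ᵢ = cᵢ+dᵢ (unexposed), nᵢ = n₁ᵢ+n₀ᵢ.
Stratum 1 (Site A): n₁ = 273, n₀ = 303, n = 576; a·n₀/n = 86·303/576 = 45.2396; c·n₁/n = 43·273/576 = 20.3802
Stratum 2 (Site B): n₁ = 262, n₀ = 321, n = 583; a·n₀/n = 229·321/583 = 126.0875; c·n₁/n = 136·262/583 = 61.1184
Stratum 3 (Site C): n₁ = 286, n₀ = 203, n = 489; a·n₀/n = 259·203/489 = 107.5194; c·n₁/n = 105·286/489 = 61.4110
RR_MH = (45.2396 + 126.0875 + 107.5194) / (20.3802 + 61.1184 + 61.4110) = 278.8465 / 142.9096 = 1.95121

1.95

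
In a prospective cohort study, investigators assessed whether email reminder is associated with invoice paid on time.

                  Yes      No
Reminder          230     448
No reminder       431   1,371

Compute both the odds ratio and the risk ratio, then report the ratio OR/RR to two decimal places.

Cells: a = 230, b = 448, c = 431, d = 1371.
OR = (230·1371)/(448·431) = 315330/193088 = 1.63309
Risk in exposed = 230/678 = 0.33923; risk in unexposed = 431/1802 = 0.23918; RR = 1.41832
OR/RR = 1.63309 / 1.41832 = 1.15142
The outcome is not rare, so the OR lies further from 1 than the RR.

1.15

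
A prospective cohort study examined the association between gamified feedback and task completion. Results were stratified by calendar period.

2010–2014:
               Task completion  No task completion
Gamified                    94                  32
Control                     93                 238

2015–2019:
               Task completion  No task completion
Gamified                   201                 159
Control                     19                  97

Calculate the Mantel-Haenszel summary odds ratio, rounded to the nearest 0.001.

OR_MH = Σ(aᵢdᵢ/nᵢ) / Σ(bᵢcᵢ/nᵢ), where nᵢ is the stratum total.
Stratum 1 (2010–2014): n = 457; a·d/n = 94·238/457 = 48.9540; b·c/n = 32·93/457 = 6.5120
Stratum 2 (2015–2019): n = 476; a·d/n = 201·97/476 = 40.9601; b·c/n = 159·19/476 = 6.3466
OR_MH = (48.9540 + 40.9601) / (6.5120 + 6.3466) = 89.9141 / 12.8587 = 6.99249

6.992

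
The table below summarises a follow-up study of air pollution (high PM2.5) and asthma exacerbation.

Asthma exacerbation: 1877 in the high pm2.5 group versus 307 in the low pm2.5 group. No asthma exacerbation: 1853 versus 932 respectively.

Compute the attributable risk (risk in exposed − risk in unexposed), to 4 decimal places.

0.2554

From the description: a = 1877, b = 1853, c = 307, d = 932.
Risk in exposed = 1877/3730 = 0.503217; risk in unexposed = 307/1239 = 0.247780.
Risk difference = 0.503217 − 0.247780 = 0.255437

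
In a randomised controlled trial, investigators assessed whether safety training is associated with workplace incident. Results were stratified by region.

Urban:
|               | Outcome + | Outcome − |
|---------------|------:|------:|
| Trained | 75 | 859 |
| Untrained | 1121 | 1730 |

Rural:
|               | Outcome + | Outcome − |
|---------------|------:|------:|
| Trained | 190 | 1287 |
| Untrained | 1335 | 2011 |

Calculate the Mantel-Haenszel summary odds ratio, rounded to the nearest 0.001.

0.186

OR_MH = Σ(aᵢdᵢ/nᵢ) / Σ(bᵢcᵢ/nᵢ), where nᵢ is the stratum total.
Stratum 1 (Urban): n = 3785; a·d/n = 75·1730/3785 = 34.2801; b·c/n = 859·1121/3785 = 254.4092
Stratum 2 (Rural): n = 4823; a·d/n = 190·2011/4823 = 79.2225; b·c/n = 1287·1335/4823 = 356.2399
OR_MH = (34.2801 + 79.2225) / (254.4092 + 356.2399) = 113.5025 / 610.6491 = 0.18587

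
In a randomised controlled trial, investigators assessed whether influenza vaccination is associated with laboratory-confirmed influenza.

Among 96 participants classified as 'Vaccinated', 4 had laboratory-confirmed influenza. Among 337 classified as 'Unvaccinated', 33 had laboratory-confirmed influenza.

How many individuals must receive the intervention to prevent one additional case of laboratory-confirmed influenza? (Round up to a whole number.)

18

Risk in treated group = 4/96 = 0.04167; risk in control = 33/337 = 0.09792.
Absolute risk reduction = 0.09792 − 0.04167 = 0.05626
NNT = 1 / ARR = 1 / 0.05626 = 17.776 → round up → 18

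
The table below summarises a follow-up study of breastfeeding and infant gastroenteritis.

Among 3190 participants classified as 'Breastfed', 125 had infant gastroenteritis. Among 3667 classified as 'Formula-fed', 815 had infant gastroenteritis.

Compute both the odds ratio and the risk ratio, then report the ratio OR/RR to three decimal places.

0.809

From the description: a = 125, b = 3065, c = 815, d = 2852.
OR = (125·2852)/(3065·815) = 356500/2497975 = 0.14272
Risk in exposed = 125/3190 = 0.03918; risk in unexposed = 815/3667 = 0.22225; RR = 0.17631
OR/RR = 0.14272 / 0.17631 = 0.80947
The outcome is not rare, so the OR lies further from 1 than the RR.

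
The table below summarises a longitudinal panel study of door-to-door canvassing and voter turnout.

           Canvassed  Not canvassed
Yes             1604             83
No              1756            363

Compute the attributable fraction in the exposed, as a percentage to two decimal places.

61.02

Reading the table with exposure as columns: a = 1604 (Canvassed, case), b = 1756 (Canvassed, non-case), c = 83 (Not canvassed, case), d = 363.
Risk in exposed = 1604/3360 = 0.47738; risk in unexposed = 83/446 = 0.18610.
RR = 0.47738/0.18610 = 2.56520
AR% = (RR − 1)/RR × 100 = (2.56520 − 1)/2.56520 × 100 = 61.0167%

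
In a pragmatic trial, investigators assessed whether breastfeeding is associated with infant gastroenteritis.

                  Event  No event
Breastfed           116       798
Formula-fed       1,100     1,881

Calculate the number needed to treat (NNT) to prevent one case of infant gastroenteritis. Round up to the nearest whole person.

Risk in treated group = 116/914 = 0.12691; risk in control = 1100/2981 = 0.36900.
Absolute risk reduction = 0.36900 − 0.12691 = 0.24209
NNT = 1 / ARR = 1 / 0.24209 = 4.131 → round up → 5

5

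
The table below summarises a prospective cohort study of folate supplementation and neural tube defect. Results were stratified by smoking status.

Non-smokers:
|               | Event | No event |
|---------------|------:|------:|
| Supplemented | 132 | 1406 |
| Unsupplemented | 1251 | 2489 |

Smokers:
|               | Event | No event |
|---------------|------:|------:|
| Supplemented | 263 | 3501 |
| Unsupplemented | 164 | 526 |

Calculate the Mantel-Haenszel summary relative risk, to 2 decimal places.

0.27

RR_MH = Σ(aᵢ·n₀ᵢ/nᵢ) / Σ(cᵢ·n₁ᵢ/nᵢ), with n₁ᵢ = aᵢ+bᵢ (exposed), n₀ᵢ = cᵢ+dᵢ (unexposed), nᵢ = n₁ᵢ+n₀ᵢ.
Stratum 1 (Non-smokers): n₁ = 1538, n₀ = 3740, n = 5278; a·n₀/n = 132·3740/5278 = 93.5354; c·n₁/n = 1251·1538/5278 = 364.5392
Stratum 2 (Smokers): n₁ = 3764, n₀ = 690, n = 4454; a·n₀/n = 263·690/4454 = 40.7432; c·n₁/n = 164·3764/4454 = 138.5936
RR_MH = (93.5354 + 40.7432) / (364.5392 + 138.5936) = 134.2786 / 503.1328 = 0.26688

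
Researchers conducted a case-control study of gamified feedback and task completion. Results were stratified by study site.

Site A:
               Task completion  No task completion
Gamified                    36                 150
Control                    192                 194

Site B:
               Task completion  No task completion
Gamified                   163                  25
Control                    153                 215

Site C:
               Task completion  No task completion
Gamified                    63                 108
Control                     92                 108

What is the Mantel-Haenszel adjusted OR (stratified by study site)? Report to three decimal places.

OR_MH = Σ(aᵢdᵢ/nᵢ) / Σ(bᵢcᵢ/nᵢ), where nᵢ is the stratum total.
Stratum 1 (Site A): n = 572; a·d/n = 36·194/572 = 12.2098; b·c/n = 150·192/572 = 50.3497
Stratum 2 (Site B): n = 556; a·d/n = 163·215/556 = 63.0306; b·c/n = 25·153/556 = 6.8795
Stratum 3 (Site C): n = 371; a·d/n = 63·108/371 = 18.3396; b·c/n = 108·92/371 = 26.7817
OR_MH = (12.2098 + 63.0306 + 18.3396) / (50.3497 + 6.8795 + 26.7817) = 93.5800 / 84.0108 = 1.11390

1.114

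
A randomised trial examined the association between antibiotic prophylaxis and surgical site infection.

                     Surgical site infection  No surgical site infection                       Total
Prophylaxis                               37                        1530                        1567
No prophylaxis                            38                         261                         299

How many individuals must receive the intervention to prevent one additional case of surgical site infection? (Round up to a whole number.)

Risk in treated group = 37/1567 = 0.02361; risk in control = 38/299 = 0.12709.
Absolute risk reduction = 0.12709 − 0.02361 = 0.10348
NNT = 1 / ARR = 1 / 0.10348 = 9.664 → round up → 10

10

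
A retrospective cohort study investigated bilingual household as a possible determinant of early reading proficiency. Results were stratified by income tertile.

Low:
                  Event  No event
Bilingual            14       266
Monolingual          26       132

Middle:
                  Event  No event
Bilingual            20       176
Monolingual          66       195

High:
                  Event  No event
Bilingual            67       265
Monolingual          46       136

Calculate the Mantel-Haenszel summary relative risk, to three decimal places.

RR_MH = Σ(aᵢ·n₀ᵢ/nᵢ) / Σ(cᵢ·n₁ᵢ/nᵢ), with n₁ᵢ = aᵢ+bᵢ (exposed), n₀ᵢ = cᵢ+dᵢ (unexposed), nᵢ = n₁ᵢ+n₀ᵢ.
Stratum 1 (Low): n₁ = 280, n₀ = 158, n = 438; a·n₀/n = 14·158/438 = 5.0502; c·n₁/n = 26·280/438 = 16.6210
Stratum 2 (Middle): n₁ = 196, n₀ = 261, n = 457; a·n₀/n = 20·261/457 = 11.4223; c·n₁/n = 66·196/457 = 28.3063
Stratum 3 (High): n₁ = 332, n₀ = 182, n = 514; a·n₀/n = 67·182/514 = 23.7237; c·n₁/n = 46·332/514 = 29.7121
RR_MH = (5.0502 + 11.4223 + 23.7237) / (16.6210 + 28.3063 + 29.7121) = 40.1963 / 74.6394 = 0.53854

0.539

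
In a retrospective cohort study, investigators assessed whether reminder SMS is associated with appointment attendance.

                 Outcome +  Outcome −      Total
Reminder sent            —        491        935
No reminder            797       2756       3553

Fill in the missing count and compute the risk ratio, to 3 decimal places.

2.117

The missing cell is in the exposed row: 935 − 491 = 444.
So a = 444, b = 491, c = 797, d = 2756.
RR = [a/(a+b)] / [c/(c+d)] = (444/935) / (797/3553) = 0.47487/0.22432 = 2.11694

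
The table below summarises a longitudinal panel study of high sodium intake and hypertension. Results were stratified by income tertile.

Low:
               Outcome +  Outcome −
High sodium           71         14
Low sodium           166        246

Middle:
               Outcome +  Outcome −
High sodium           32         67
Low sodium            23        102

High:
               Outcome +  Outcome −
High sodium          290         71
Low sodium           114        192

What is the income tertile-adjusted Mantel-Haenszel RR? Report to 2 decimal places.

2.09

RR_MH = Σ(aᵢ·n₀ᵢ/nᵢ) / Σ(cᵢ·n₁ᵢ/nᵢ), with n₁ᵢ = aᵢ+bᵢ (exposed), n₀ᵢ = cᵢ+dᵢ (unexposed), nᵢ = n₁ᵢ+n₀ᵢ.
Stratum 1 (Low): n₁ = 85, n₀ = 412, n = 497; a·n₀/n = 71·412/497 = 58.8571; c·n₁/n = 166·85/497 = 28.3903
Stratum 2 (Middle): n₁ = 99, n₀ = 125, n = 224; a·n₀/n = 32·125/224 = 17.8571; c·n₁/n = 23·99/224 = 10.1652
Stratum 3 (High): n₁ = 361, n₀ = 306, n = 667; a·n₀/n = 290·306/667 = 133.0435; c·n₁/n = 114·361/667 = 61.7001
RR_MH = (58.8571 + 17.8571 + 133.0435) / (28.3903 + 10.1652 + 61.7001) = 209.7578 / 100.2557 = 2.09223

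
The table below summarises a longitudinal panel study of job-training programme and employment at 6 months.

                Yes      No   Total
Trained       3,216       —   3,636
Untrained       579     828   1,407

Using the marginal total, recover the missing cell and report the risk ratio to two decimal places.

The missing cell is in the exposed row: 3636 − 3216 = 420.
So a = 3216, b = 420, c = 579, d = 828.
RR = [a/(a+b)] / [c/(c+d)] = (3216/3636) / (579/1407) = 0.88449/0.41151 = 2.14935

2.15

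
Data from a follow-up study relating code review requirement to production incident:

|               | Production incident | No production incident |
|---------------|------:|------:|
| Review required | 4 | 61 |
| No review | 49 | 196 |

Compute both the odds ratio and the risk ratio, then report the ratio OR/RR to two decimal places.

0.85

Cells: a = 4, b = 61, c = 49, d = 196.
OR = (4·196)/(61·49) = 784/2989 = 0.26230
Risk in exposed = 4/65 = 0.06154; risk in unexposed = 49/245 = 0.20000; RR = 0.30769
OR/RR = 0.26230 / 0.30769 = 0.85246
The outcome is not rare, so the OR lies further from 1 than the RR.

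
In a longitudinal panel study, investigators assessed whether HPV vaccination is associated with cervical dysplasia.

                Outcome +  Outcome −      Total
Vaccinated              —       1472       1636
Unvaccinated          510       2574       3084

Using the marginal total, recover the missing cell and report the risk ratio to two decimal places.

The missing cell is in the exposed row: 1636 − 1472 = 164.
So a = 164, b = 1472, c = 510, d = 2574.
RR = [a/(a+b)] / [c/(c+d)] = (164/1636) / (510/3084) = 0.10024/0.16537 = 0.60618

0.61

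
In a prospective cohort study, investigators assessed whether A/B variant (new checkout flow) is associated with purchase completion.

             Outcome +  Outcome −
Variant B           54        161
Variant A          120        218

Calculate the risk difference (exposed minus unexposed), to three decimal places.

-0.104

Cells: a = 54, b = 161, c = 120, d = 218.
Risk in exposed = 54/215 = 0.251163; risk in unexposed = 120/338 = 0.355030.
Risk difference = 0.251163 − 0.355030 = -0.103867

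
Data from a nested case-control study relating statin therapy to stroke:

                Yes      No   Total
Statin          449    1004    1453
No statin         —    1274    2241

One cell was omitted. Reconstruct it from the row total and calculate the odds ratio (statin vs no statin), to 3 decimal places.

0.589

The missing cell is in the unexposed row: 2241 − 1274 = 967.
So a = 449, b = 1004, c = 967, d = 1274.
OR = (a·d)/(b·c) = (449 × 1274) / (1004 × 967) = 572026 / 970868 = 0.58919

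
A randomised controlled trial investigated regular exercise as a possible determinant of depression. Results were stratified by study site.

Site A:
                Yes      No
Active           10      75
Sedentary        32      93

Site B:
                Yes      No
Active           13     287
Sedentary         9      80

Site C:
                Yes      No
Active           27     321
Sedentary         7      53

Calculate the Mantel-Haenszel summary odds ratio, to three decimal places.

OR_MH = Σ(aᵢdᵢ/nᵢ) / Σ(bᵢcᵢ/nᵢ), where nᵢ is the stratum total.
Stratum 1 (Site A): n = 210; a·d/n = 10·93/210 = 4.4286; b·c/n = 75·32/210 = 11.4286
Stratum 2 (Site B): n = 389; a·d/n = 13·80/389 = 2.6735; b·c/n = 287·9/389 = 6.6401
Stratum 3 (Site C): n = 408; a·d/n = 27·53/408 = 3.5074; b·c/n = 321·7/408 = 5.5074
OR_MH = (4.4286 + 2.6735 + 3.5074) / (11.4286 + 6.6401 + 5.5074) = 10.6094 / 23.5760 = 0.45001

0.450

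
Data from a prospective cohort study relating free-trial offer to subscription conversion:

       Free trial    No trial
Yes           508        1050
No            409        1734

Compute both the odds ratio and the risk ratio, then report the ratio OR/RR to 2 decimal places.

1.40

Reading the table with exposure as columns: a = 508 (Free trial, case), b = 409 (Free trial, non-case), c = 1050 (No trial, case), d = 1734.
OR = (508·1734)/(409·1050) = 880872/429450 = 2.05116
Risk in exposed = 508/917 = 0.55398; risk in unexposed = 1050/2784 = 0.37716; RR = 1.46884
OR/RR = 2.05116 / 1.46884 = 1.39645
The outcome is not rare, so the OR lies further from 1 than the RR.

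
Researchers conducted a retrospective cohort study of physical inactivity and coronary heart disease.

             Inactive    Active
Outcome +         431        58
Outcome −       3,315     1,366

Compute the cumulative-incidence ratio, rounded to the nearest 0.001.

2.825

Reading the table with exposure as columns: a = 431 (Inactive, case), b = 3315 (Inactive, non-case), c = 58 (Active, case), d = 1366.
Risk in exposed = 431/3746 = 0.11506; risk in unexposed = 58/1424 = 0.04073.
RR = 0.11506 / 0.04073 = 2.82482
The risk among the exposed is 2.82 times that among the unexposed.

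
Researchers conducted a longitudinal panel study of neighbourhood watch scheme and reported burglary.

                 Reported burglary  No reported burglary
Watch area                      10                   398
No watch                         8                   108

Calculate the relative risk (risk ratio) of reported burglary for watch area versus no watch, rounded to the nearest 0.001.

Cells: a = 10, b = 398, c = 8, d = 108.
Risk in exposed = 10/408 = 0.02451; risk in unexposed = 8/116 = 0.06897.
RR = 0.02451 / 0.06897 = 0.35539
The risk is 64% lower among the exposed than among the unexposed.

0.355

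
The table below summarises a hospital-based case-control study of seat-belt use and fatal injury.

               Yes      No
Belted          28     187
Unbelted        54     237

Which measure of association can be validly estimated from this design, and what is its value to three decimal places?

Cells: a = 28, b = 187, c = 54, d = 237.
This is a hospital-based case-control study: participants were sampled on outcome status, so risks in the source population cannot be estimated directly — relative risk is not valid here. The odds ratio is the appropriate measure.
OR = (a·d)/(b·c) = (28 × 237) / (187 × 54) = 6636 / 10098 = 0.65716

0.657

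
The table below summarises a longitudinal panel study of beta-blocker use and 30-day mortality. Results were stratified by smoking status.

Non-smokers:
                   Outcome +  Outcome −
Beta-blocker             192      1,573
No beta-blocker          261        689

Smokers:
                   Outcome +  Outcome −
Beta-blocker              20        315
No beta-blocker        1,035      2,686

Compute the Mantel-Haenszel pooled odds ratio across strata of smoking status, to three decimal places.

0.268

OR_MH = Σ(aᵢdᵢ/nᵢ) / Σ(bᵢcᵢ/nᵢ), where nᵢ is the stratum total.
Stratum 1 (Non-smokers): n = 2715; a·d/n = 192·689/2715 = 48.7249; b·c/n = 1573·261/2715 = 151.2166
Stratum 2 (Smokers): n = 4056; a·d/n = 20·2686/4056 = 13.2446; b·c/n = 315·1035/4056 = 80.3809
OR_MH = (48.7249 + 13.2446) / (151.2166 + 80.3809) = 61.9694 / 231.5975 = 0.26757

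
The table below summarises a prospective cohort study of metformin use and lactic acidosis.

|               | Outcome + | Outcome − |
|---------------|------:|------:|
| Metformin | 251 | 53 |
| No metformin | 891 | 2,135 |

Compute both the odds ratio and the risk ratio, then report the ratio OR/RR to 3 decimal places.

Cells: a = 251, b = 53, c = 891, d = 2135.
OR = (251·2135)/(53·891) = 535885/47223 = 11.34797
Risk in exposed = 251/304 = 0.82566; risk in unexposed = 891/3026 = 0.29445; RR = 2.80409
OR/RR = 11.34797 / 2.80409 = 4.04694
The outcome is not rare, so the OR lies further from 1 than the RR.

4.047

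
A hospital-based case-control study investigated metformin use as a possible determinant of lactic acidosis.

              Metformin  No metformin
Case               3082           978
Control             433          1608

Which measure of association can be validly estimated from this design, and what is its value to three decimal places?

Reading the table with exposure as columns: a = 3082 (Metformin, case), b = 433 (Metformin, non-case), c = 978 (No metformin, case), d = 1608.
This is a hospital-based case-control study: participants were sampled on outcome status, so risks in the source population cannot be estimated directly — relative risk is not valid here. The odds ratio is the appropriate measure.
OR = (a·d)/(b·c) = (3082 × 1608) / (433 × 978) = 4955856 / 423474 = 11.70286

11.703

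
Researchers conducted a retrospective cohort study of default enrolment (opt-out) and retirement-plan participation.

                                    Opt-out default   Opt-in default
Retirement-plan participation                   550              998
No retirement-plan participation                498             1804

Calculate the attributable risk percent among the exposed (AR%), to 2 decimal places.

32.13

Reading the table with exposure as columns: a = 550 (Opt-out default, case), b = 498 (Opt-out default, non-case), c = 998 (Opt-in default, case), d = 1804.
Risk in exposed = 550/1048 = 0.52481; risk in unexposed = 998/2802 = 0.35617.
RR = 0.52481/0.35617 = 1.47346
AR% = (RR − 1)/RR × 100 = (1.47346 − 1)/1.47346 × 100 = 32.1326%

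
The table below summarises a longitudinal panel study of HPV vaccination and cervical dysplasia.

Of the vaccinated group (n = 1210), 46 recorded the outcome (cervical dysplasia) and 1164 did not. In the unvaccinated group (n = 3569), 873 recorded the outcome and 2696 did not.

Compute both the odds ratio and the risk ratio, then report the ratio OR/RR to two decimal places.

0.79

From the description: a = 46, b = 1164, c = 873, d = 2696.
OR = (46·2696)/(1164·873) = 124016/1016172 = 0.12204
Risk in exposed = 46/1210 = 0.03802; risk in unexposed = 873/3569 = 0.24461; RR = 0.15542
OR/RR = 0.12204 / 0.15542 = 0.78525
The outcome is not rare, so the OR lies further from 1 than the RR.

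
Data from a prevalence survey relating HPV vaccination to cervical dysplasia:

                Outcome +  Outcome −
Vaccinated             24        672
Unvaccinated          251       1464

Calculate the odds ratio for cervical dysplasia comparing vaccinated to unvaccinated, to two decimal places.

Cells: a = 24, b = 672, c = 251, d = 1464.
OR = (a·d)/(b·c) = (24 × 1464) / (672 × 251) = 35136 / 168672 = 0.20831
Exposure is associated with lower odds of cervical dysplasia (OR = 0.21 < 1).

0.21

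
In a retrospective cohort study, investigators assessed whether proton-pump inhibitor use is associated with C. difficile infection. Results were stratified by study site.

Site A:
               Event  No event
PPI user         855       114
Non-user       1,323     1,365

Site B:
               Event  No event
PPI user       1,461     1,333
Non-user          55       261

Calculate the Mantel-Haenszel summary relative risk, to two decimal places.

RR_MH = Σ(aᵢ·n₀ᵢ/nᵢ) / Σ(cᵢ·n₁ᵢ/nᵢ), with n₁ᵢ = aᵢ+bᵢ (exposed), n₀ᵢ = cᵢ+dᵢ (unexposed), nᵢ = n₁ᵢ+n₀ᵢ.
Stratum 1 (Site A): n₁ = 969, n₀ = 2688, n = 3657; a·n₀/n = 855·2688/3657 = 628.4495; c·n₁/n = 1323·969/3657 = 350.5570
Stratum 2 (Site B): n₁ = 2794, n₀ = 316, n = 3110; a·n₀/n = 1461·316/3110 = 148.4489; c·n₁/n = 55·2794/3110 = 49.4116
RR_MH = (628.4495 + 148.4489) / (350.5570 + 49.4116) = 776.8984 / 399.9686 = 1.94240

1.94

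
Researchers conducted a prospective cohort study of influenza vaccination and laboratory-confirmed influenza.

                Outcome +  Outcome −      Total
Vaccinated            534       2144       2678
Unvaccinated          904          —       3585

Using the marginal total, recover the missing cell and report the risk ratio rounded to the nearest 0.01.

0.79

The missing cell is in the unexposed row: 3585 − 904 = 2681.
So a = 534, b = 2144, c = 904, d = 2681.
RR = [a/(a+b)] / [c/(c+d)] = (534/2678) / (904/3585) = 0.19940/0.25216 = 0.79077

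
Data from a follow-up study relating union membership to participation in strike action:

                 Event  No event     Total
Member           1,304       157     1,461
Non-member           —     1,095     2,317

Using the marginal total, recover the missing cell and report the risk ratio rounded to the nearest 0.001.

The missing cell is in the unexposed row: 2317 − 1095 = 1222.
So a = 1304, b = 157, c = 1222, d = 1095.
RR = [a/(a+b)] / [c/(c+d)] = (1304/1461) / (1222/2317) = 0.89254/0.52741 = 1.69232

1.692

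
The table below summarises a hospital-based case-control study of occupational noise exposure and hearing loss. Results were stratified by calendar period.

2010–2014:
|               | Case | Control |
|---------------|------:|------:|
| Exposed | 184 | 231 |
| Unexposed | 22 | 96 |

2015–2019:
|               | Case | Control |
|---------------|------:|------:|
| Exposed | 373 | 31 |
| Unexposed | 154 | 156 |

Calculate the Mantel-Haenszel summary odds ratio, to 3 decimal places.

OR_MH = Σ(aᵢdᵢ/nᵢ) / Σ(bᵢcᵢ/nᵢ), where nᵢ is the stratum total.
Stratum 1 (2010–2014): n = 533; a·d/n = 184·96/533 = 33.1407; b·c/n = 231·22/533 = 9.5347
Stratum 2 (2015–2019): n = 714; a·d/n = 373·156/714 = 81.4958; b·c/n = 31·154/714 = 6.6863
OR_MH = (33.1407 + 81.4958) / (9.5347 + 6.6863) = 114.6365 / 16.2210 = 7.06717

7.067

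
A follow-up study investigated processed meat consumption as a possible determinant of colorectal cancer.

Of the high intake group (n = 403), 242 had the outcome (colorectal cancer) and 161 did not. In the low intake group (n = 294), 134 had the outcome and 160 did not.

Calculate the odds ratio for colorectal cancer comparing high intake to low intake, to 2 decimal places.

1.79

From the description: a = 242, b = 161, c = 134, d = 160.
OR = (a·d)/(b·c) = (242 × 160) / (161 × 134) = 38720 / 21574 = 1.79475
The odds of colorectal cancer are about 1.79 times as high in the high intake group.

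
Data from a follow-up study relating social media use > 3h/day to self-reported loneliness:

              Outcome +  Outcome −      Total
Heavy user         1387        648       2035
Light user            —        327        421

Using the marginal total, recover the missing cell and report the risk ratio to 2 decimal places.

The missing cell is in the unexposed row: 421 − 327 = 94.
So a = 1387, b = 648, c = 94, d = 327.
RR = [a/(a+b)] / [c/(c+d)] = (1387/2035) / (94/421) = 0.68157/0.22328 = 3.05257

3.05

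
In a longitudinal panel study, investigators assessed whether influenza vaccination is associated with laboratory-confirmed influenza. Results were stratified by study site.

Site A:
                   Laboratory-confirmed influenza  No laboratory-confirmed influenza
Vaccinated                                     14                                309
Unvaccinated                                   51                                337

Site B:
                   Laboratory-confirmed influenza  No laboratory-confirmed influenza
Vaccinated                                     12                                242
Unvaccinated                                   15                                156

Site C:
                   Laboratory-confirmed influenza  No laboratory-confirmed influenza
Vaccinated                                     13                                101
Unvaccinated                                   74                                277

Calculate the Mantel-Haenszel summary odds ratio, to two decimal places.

OR_MH = Σ(aᵢdᵢ/nᵢ) / Σ(bᵢcᵢ/nᵢ), where nᵢ is the stratum total.
Stratum 1 (Site A): n = 711; a·d/n = 14·337/711 = 6.6357; b·c/n = 309·51/711 = 22.1646
Stratum 2 (Site B): n = 425; a·d/n = 12·156/425 = 4.4047; b·c/n = 242·15/425 = 8.5412
Stratum 3 (Site C): n = 465; a·d/n = 13·277/465 = 7.7441; b·c/n = 101·74/465 = 16.0731
OR_MH = (6.6357 + 4.4047 + 7.7441) / (22.1646 + 8.5412 + 16.0731) = 18.7845 / 46.7789 = 0.40156

0.40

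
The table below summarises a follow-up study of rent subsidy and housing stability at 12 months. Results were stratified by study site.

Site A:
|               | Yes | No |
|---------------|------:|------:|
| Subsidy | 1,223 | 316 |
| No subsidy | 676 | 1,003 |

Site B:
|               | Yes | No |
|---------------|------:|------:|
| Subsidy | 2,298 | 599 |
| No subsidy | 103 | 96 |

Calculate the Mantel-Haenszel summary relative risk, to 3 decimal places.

RR_MH = Σ(aᵢ·n₀ᵢ/nᵢ) / Σ(cᵢ·n₁ᵢ/nᵢ), with n₁ᵢ = aᵢ+bᵢ (exposed), n₀ᵢ = cᵢ+dᵢ (unexposed), nᵢ = n₁ᵢ+n₀ᵢ.
Stratum 1 (Site A): n₁ = 1539, n₀ = 1679, n = 3218; a·n₀/n = 1223·1679/3218 = 638.1035; c·n₁/n = 676·1539/3218 = 323.2952
Stratum 2 (Site B): n₁ = 2897, n₀ = 199, n = 3096; a·n₀/n = 2298·199/3096 = 147.7074; c·n₁/n = 103·2897/3096 = 96.3795
RR_MH = (638.1035 + 147.7074) / (323.2952 + 96.3795) = 785.8108 / 419.6747 = 1.87243

1.872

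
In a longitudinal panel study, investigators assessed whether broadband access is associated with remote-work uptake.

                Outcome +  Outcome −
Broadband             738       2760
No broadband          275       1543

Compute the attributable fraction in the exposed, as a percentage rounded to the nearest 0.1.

28.3

Cells: a = 738, b = 2760, c = 275, d = 1543.
Risk in exposed = 738/3498 = 0.21098; risk in unexposed = 275/1818 = 0.15127.
RR = 0.21098/0.15127 = 1.39475
AR% = (RR − 1)/RR × 100 = (1.39475 − 1)/1.39475 × 100 = 28.3028%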